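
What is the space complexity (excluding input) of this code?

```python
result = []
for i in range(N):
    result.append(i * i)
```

Space complexity: O(n).
Auxiliary storage grows linearly with the input size n in the worst case.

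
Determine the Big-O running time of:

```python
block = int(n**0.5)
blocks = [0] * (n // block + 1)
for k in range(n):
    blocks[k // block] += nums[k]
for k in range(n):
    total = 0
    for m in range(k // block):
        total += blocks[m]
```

Time complexity: O(n * sqrt(n)).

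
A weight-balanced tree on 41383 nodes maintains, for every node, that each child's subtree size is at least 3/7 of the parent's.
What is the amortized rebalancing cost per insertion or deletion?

With balance ratio 3/7, tree height is O(log_{7/3}(41383)) = O(log n). A rebalance at a node of size s costs O(s) but requires Omega(s) updates in that subtree to retrigger. Summed over the O(log n) ancestors of the touched leaf, amortized rebalancing is O(log n).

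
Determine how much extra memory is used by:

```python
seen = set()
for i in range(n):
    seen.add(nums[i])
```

Space complexity: O(n).
Auxiliary storage grows linearly with the input size n in the worst case.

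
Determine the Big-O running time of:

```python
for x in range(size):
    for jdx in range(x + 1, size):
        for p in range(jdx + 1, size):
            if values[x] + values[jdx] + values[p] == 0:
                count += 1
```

Time complexity: O(n^3).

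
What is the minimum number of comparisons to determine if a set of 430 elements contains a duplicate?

Determining if 430 elements are all distinct requires Omega(n log n) comparisons in the comparison model. This follows from the element distinctness lower bound.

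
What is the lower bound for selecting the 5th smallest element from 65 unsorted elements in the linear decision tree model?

Selecting the 5th smallest of 65 elements requires Omega(n) comparisons. Every element must be compared at least once. The BFPRT algorithm achieves O(n), making this tight.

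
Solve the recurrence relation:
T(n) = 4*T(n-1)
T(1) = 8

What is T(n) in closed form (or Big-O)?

Each step multiplies by 4. T(n) = T(1)*4^(n-1) = 8*4^(n-1).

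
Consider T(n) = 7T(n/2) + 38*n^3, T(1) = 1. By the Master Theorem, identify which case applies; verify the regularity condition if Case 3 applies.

a=7, b=2, f(n)=38*n^3.
log_2(7) = 2.807 < 3.
f(n) = Omega(n^(2.807+epsilon)) for some epsilon > 0, so Case 3 is the candidate.
Regularity: a*f(n/b) = 7*38*(n/2)^3 = (7/8)*38*n^3 <= c*f(n) with c = 7/8 < 1. Satisfied.
Case 3: T(n) = Theta(n^3).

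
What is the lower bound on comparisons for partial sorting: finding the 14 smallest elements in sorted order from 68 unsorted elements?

Finding 14 smallest of 68 in sorted order: Omega(68) to identify the 14 smallest, plus Omega(14 log 14) to sort them. Total: Omega(n + k log k).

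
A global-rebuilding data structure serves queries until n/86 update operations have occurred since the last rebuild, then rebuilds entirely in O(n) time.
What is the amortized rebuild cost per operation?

The O(n) rebuild is triggered by n/86 operations, so each contributes O(n)/(n/86) = O(86) = O(1) to the rebuild cost.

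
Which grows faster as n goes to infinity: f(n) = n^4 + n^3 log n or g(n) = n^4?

f(n) = n^4 + n^3 log n and g(n) = n^4 are Theta of each other: the lower-order n^3 log n term is o(n^4); both are Theta(n^4).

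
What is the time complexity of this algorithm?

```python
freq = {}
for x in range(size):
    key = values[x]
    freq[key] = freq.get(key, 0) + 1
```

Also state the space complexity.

Time complexity: O(n).
Space complexity: O(n).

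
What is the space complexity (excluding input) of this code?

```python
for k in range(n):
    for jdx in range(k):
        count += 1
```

Space complexity: O(1).
Only a constant amount of auxiliary storage is used; nothing grows with n.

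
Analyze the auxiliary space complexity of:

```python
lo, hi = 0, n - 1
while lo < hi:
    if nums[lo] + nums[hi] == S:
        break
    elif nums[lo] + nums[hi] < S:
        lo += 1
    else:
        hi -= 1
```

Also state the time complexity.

Space complexity: O(1).
Only a constant amount of auxiliary storage is used; nothing grows with n.
Time complexity: O(n).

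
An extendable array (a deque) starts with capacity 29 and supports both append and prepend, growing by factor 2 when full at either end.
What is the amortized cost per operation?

Growth at either end copies all elements; capacities form a geometric sequence with ratio 2, so total copy cost over n operations is O(n) (two geometric series). Amortized O(1).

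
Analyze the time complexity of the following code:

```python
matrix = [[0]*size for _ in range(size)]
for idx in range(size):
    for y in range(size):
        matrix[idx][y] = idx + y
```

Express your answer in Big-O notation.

Time complexity: O(n^2).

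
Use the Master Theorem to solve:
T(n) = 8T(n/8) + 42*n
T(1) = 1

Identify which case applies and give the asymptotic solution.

a=8, b=8, f(n)=42*n.
log_8(8) = 1, so n^(log_b(a)) = n.
f(n) = Theta(n), so Case 2 applies.
T(n) = Theta(n log n).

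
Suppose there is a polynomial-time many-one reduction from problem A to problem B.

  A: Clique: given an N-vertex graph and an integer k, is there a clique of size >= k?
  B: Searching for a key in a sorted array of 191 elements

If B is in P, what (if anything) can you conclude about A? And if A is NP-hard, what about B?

A poly-time reduction A <=_p B means any A-instance can be transformed to a B-instance in poly time.
If B is in P: compose the reduction with B's poly-time algorithm to solve A in poly time, so A is in P.
If A is NP-hard: every NP problem reduces to A, which reduces to B; composing reductions, every NP problem reduces to B, so B is NP-hard.
(Here in fact A is NP-complete and B is in P, so no such reduction is known -- its existence would imply P = NP; the analysis concerns only what the assumed reduction would or would not let you conclude.)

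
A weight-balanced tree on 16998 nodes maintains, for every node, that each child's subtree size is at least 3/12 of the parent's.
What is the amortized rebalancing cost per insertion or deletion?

With balance ratio 3/12, tree height is O(log_{12/3}(16998)) = O(log n). A rebalance at a node of size s costs O(s) but requires Omega(s) updates in that subtree to retrigger. Summed over the O(log n) ancestors of the touched leaf, amortized rebalancing is O(log n).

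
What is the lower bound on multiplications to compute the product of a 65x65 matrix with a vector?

A 65x65 matrix-vector product has 65 inner products of length 65. Output depends on all 65^2 = 4225 matrix entries. At least 4225 multiplications needed.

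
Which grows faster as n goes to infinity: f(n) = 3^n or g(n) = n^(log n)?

f(n) = 3^n grows faster: take logs: log(n^(log n)) = (log n)^2, log(3^n) = n log 3; n dominates (log n)^2.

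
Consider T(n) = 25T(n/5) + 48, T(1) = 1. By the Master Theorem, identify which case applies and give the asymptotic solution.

a=25, b=5, f(n)=48.
log_5(25) = 2 > 0.
Since f(n) = O(n^0) is polynomially smaller than n^2, Case 1 applies.
T(n) = Theta(n^2).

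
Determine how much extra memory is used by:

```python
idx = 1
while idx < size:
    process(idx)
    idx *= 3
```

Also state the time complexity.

Space complexity: O(1).
Only a constant amount of auxiliary storage is used; nothing grows with n.
Time complexity: O(log n).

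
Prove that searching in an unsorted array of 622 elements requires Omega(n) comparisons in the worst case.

An adversary can always place the target in the last position checked. Until all 622 positions are examined, the target might be in any unchecked position. Therefore 622 comparisons are necessary.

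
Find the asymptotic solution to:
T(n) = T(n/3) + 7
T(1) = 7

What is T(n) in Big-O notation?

Each step divides n by 3 and adds 7. After log_3(n) steps, T(n) = O(log n).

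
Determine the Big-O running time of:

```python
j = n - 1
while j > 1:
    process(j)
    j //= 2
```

Time complexity: O(log n).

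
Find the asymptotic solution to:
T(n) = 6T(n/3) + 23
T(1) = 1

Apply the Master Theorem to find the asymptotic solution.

a=6, b=3, f(n)=23. log_3(6) = 1.631. Case 1 of Master Theorem: T(n) = O(n^1.631).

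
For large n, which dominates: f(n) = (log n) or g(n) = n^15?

g(n) = n^15 grows faster: any positive polynomial dominates any polylog.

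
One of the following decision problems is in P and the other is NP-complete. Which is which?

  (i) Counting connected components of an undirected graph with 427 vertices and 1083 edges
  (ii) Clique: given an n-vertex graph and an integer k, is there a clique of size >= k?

(i) is P: BFS/DFS visits each vertex and edge once: O(V+E).
(ii) is NP-complete: complement of Independent Set / Vertex Cover (with k part of the input).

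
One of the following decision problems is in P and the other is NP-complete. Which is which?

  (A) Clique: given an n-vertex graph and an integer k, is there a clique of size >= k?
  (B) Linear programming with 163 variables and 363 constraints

(A) is NP-complete: complement of Independent Set / Vertex Cover (with k part of the input).
(B) is P: the ellipsoid and interior-point methods run in polynomial time.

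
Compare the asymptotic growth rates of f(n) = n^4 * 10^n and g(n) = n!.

g(n) = n! grows faster: by Stirling n! ~ (n/e)^n sqrt(2*pi*n); (n/e)^n eventually dominates n^4 * 10^n.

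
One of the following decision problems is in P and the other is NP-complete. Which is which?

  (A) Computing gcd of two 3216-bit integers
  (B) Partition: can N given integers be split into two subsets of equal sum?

(A) is P: the Euclidean algorithm runs in polynomial time in the bit-length.
(B) is NP-complete: Subset Sum reduces to it (one of Karp's 21 NP-complete problems).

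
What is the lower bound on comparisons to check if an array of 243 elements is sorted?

To verify 243 elements are sorted, we must compare each consecutive pair. Skipping any pair allows an adversary to swap them. Therefore 242 comparisons are necessary and sufficient.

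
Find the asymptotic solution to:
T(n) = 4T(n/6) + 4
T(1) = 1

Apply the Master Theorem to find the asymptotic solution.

a=4, b=6, f(n)=4. log_6(4) = 0.7737. Case 1 of Master Theorem: T(n) = O(n^0.7737).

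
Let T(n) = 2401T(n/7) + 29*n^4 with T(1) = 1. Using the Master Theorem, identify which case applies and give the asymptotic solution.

a=2401, b=7, f(n)=29*n^4.
log_7(2401) = 4, so n^(log_b(a)) = n^4.
f(n) = Theta(n^4), so Case 2 applies.
T(n) = Theta(n^4 log n).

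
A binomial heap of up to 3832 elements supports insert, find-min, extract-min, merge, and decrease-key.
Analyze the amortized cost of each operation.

A binomial heap with n <= 3832 elements has at most floor(log_2 3832) + 1 = 12 trees. Using potential Phi = number of trees: Insert adds one tree, but cascading merges reduce count -- amortized O(1). Find-min reads the cached minimum pointer: O(1). Extract-min creates O(log n) new trees: O(log n). Merge combines tree lists: O(log n). Decrease-key sifts the element up its tree of height <= log n: O(log n).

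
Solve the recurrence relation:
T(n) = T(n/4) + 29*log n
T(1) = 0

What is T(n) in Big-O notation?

Each of the log_4(n) levels adds O(log n). T(n) = O(log^2 n).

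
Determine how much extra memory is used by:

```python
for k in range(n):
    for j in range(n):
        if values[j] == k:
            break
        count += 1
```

Space complexity: O(1).
Only a constant amount of auxiliary storage is used; nothing grows with n.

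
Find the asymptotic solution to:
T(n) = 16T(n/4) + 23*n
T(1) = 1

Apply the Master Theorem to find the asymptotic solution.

a=16, b=4, f(n)=23*n. log_4(16) = 2. Case 1 of Master Theorem: T(n) = O(n^2).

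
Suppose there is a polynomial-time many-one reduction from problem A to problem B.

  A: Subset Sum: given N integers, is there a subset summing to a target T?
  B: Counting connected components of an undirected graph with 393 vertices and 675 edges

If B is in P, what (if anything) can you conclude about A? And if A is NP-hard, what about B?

A poly-time reduction A <=_p B means any A-instance can be transformed to a B-instance in poly time.
If B is in P: compose the reduction with B's poly-time algorithm to solve A in poly time, so A is in P.
If A is NP-hard: every NP problem reduces to A, which reduces to B; composing reductions, every NP problem reduces to B, so B is NP-hard.
(Here in fact A is NP-complete and B is in P, so no such reduction is known -- its existence would imply P = NP; the analysis concerns only what the assumed reduction would or would not let you conclude.)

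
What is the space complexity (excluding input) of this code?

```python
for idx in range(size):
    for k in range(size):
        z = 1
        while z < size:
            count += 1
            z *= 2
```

Space complexity: O(1).
Only a constant amount of auxiliary storage is used; nothing grows with n.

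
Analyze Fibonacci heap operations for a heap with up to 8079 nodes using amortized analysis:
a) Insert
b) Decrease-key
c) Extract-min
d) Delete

Fibonacci heaps use lazy consolidation. Potential function Phi = t + 2m (t = number of trees, m = marked nodes).
- Insert: O(1) actual, Delta Phi = +1 (one new tree) => O(1) amortized.
- Decrease-key: with c cascading cuts, actual cost is O(c); Delta Phi <= c - 2(c-1) + 2 = 4 - c (c new trees; >= c-1 marks cleared; <= 1 new mark). Amortized O(c) + (4 - c) = O(1).
- Extract-min: O(D(n) + t) actual; consolidation drops t to <= D(n)+1, so Delta Phi pays for the t term. D(n) = O(log n) for n = 8079 => O(log n) amortized.
- Delete: decrease-key to -inf then extract-min = O(log n).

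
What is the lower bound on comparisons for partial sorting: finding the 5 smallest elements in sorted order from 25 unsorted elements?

Finding 5 smallest of 25 in sorted order: Omega(25) to identify the 5 smallest, plus Omega(5 log 5) to sort them. Total: Omega(n + k log k).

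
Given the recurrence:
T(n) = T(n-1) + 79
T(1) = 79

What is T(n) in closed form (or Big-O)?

Unrolling: T(n) = T(n-1) + 79 = T(n-2) + 2*79 = ... = T(1) + (n-1)*79 = 79 + (n-1)*79 = 79n.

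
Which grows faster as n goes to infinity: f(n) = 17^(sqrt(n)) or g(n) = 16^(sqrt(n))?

f(n) = 17^(sqrt(n)) grows faster: ratio is (17/16)^(sqrt(n)) -> infinity since 17/16 > 1.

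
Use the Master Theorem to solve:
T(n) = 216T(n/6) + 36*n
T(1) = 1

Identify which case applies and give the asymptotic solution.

a=216, b=6, f(n)=36*n.
log_6(216) = 3 > 1.
Since f(n) = O(n^1) is polynomially smaller than n^3, Case 1 applies.
T(n) = Theta(n^3).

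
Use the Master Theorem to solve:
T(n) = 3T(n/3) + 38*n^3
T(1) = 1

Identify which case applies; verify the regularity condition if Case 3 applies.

a=3, b=3, f(n)=38*n^3.
log_3(3) = 1 < 3.
f(n) = Omega(n^(1+epsilon)) for some epsilon > 0, so Case 3 is the candidate.
Regularity: a*f(n/b) = 3*38*(n/3)^3 = (3/27)*38*n^3 <= c*f(n) with c = 3/27 < 1. Satisfied.
Case 3: T(n) = Theta(n^3).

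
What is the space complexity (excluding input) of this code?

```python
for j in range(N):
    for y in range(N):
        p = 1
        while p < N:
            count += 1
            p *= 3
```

Space complexity: O(1).
Only a constant amount of auxiliary storage is used; nothing grows with n.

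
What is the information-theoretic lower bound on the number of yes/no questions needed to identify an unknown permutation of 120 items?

There are 120! = 6689502913449127057588118054090372586752746333138029810295671352301633557244962989366874165271984981308157637893214090552534408589408121859898481114389650005964960521256960000000000000000000000000000 permutations. Each yes/no question gives at most 1 bit, so at least ceil(log_2(6689502913449127057588118054090372586752746333138029810295671352301633557244962989366874165271984981308157637893214090552534408589408121859898481114389650005964960521256960000000000000000000000000000)) = 661 questions are needed.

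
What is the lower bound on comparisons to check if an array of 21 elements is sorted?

To verify 21 elements are sorted, we must compare each consecutive pair. Skipping any pair allows an adversary to swap them. Therefore 20 comparisons are necessary and sufficient.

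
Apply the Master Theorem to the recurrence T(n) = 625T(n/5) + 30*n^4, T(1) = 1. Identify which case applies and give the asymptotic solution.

a=625, b=5, f(n)=30*n^4.
log_5(625) = 4, so n^(log_b(a)) = n^4.
f(n) = Theta(n^4), so Case 2 applies.
T(n) = Theta(n^4 log n).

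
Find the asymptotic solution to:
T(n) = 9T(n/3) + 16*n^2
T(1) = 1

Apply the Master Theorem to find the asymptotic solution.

a=9, b=3, f(n)=16*n^2. log_3(9) = 2. Case 2: T(n) = O(n^2 log n).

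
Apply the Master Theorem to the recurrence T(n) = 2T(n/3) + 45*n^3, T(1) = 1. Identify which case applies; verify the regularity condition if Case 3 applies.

a=2, b=3, f(n)=45*n^3.
log_3(2) = 0.6309 < 3.
f(n) = Omega(n^(0.6309+epsilon)) for some epsilon > 0, so Case 3 is the candidate.
Regularity: a*f(n/b) = 2*45*(n/3)^3 = (2/27)*45*n^3 <= c*f(n) with c = 2/27 < 1. Satisfied.
Case 3: T(n) = Theta(n^3).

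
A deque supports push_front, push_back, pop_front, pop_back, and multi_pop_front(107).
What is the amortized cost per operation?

Assign 2 credits to each push operation. A pop uses 1 saved credit. multi_pop_front(107) uses up to 107 saved credits from previous pushes. Credits never go negative. Amortized cost is O(1).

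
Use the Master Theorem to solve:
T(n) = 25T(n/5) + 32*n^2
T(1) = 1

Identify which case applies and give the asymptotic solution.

a=25, b=5, f(n)=32*n^2.
log_5(25) = 2, so n^(log_b(a)) = n^2.
f(n) = Theta(n^2), so Case 2 applies.
T(n) = Theta(n^2 log n).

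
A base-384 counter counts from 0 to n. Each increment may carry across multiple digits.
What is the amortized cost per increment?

Digit at position i changes every 384^i increments. Total digit changes over n increments: n * 384/(384-1) = O(n). Amortized: O(1).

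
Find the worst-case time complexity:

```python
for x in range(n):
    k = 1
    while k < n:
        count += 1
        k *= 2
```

Time complexity: O(n log n).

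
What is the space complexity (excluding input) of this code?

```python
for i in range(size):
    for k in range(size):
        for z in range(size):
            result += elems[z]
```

Space complexity: O(1).
Only a constant amount of auxiliary storage is used; nothing grows with n.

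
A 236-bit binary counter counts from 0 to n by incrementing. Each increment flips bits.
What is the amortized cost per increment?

Bit i flips every 2^i increments. Total flips over n increments: sum_{i=0}^{236} n/2^i < 2n. Amortized cost: 2n/n = O(1).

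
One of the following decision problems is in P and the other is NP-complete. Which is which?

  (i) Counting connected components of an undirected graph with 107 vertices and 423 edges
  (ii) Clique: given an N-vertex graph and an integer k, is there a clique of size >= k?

(i) is P: BFS/DFS visits each vertex and edge once: O(V+E).
(ii) is NP-complete: complement of Independent Set / Vertex Cover (with k part of the input).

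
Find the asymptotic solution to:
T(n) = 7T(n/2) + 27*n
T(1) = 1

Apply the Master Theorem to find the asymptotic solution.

a=7, b=2, f(n)=27*n. log_2(7) = 2.807. Case 1 of Master Theorem: T(n) = O(n^2.807).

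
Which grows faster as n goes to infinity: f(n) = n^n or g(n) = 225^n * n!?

g(n) = 225^n * n! grows faster: by Stirling n! ~ sqrt(2 pi n)(n/e)^n, so 225^n n! / n^n ~ (225/e)^n sqrt(2 pi n) -> infinity since 225/e > 1.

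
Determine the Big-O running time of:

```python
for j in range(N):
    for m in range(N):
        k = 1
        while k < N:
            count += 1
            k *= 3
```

Time complexity: O(n^2 log n).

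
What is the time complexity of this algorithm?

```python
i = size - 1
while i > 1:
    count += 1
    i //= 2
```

Time complexity: O(log n).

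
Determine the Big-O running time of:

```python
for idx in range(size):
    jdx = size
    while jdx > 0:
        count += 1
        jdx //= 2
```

Time complexity: O(n log n).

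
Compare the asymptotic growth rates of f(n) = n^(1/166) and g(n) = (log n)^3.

f(n) = n^(1/166) grows faster: any positive power of n dominates any polylog.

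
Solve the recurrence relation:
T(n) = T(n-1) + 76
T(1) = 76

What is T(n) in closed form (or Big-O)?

Unrolling: T(n) = T(n-1) + 76 = T(n-2) + 2*76 = ... = T(1) + (n-1)*76 = 76 + (n-1)*76 = 76n.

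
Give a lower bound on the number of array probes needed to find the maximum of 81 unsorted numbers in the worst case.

Adversary: any unprobed cell could hold a value larger than everything seen so far. If fewer than 81 cells are probed, the adversary places the max in an unprobed cell. So all 81 cells must be examined; together with 81-1 comparisons this is tight.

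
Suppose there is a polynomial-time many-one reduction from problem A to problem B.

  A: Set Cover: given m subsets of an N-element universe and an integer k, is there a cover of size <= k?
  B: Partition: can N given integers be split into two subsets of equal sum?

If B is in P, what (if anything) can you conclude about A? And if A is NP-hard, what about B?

A poly-time reduction A <=_p B means any A-instance can be transformed to a B-instance in poly time.
If B is in P: compose the reduction with B's poly-time algorithm to solve A in poly time, so A is in P.
If A is NP-hard: every NP problem reduces to A, which reduces to B; composing reductions, every NP problem reduces to B, so B is NP-hard.
(Here in fact A is NP-complete and B is NP-complete.)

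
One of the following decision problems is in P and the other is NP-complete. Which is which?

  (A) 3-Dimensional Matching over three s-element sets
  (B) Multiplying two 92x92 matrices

(A) is NP-complete: one of Karp's 21 NP-complete problems.
(B) is P: the schoolbook algorithm runs in O(n^3).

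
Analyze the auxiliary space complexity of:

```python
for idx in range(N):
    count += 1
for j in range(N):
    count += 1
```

Space complexity: O(1).
Only a constant amount of auxiliary storage is used; nothing grows with n.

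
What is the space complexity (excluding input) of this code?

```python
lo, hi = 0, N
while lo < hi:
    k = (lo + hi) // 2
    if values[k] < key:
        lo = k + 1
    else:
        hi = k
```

Space complexity: O(1).
Only a constant amount of auxiliary storage is used; nothing grows with n.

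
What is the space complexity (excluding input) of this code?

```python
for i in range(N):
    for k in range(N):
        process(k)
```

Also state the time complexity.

Space complexity: O(1).
Only a constant amount of auxiliary storage is used; nothing grows with n.
Time complexity: O(n^2).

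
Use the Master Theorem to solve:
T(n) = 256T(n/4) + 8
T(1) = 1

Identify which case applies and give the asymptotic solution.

a=256, b=4, f(n)=8.
log_4(256) = 4 > 0.
Since f(n) = O(n^0) is polynomially smaller than n^4, Case 1 applies.
T(n) = Theta(n^4).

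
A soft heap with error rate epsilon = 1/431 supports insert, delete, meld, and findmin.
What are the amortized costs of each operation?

Soft heaps (Chazelle) allow up to an epsilon = 1/431 fraction of elements to have corrupted (raised) keys. Insert is O(log(1/epsilon)) = O(log 431) amortized -- the structure maintains heap-ordered binary trees of rank bounded by O(log(1/epsilon)). Meld concatenates root lists: O(1) amortized. Delete and findmin are O(1) amortized.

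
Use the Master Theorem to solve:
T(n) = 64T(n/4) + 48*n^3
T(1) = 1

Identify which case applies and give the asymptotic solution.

a=64, b=4, f(n)=48*n^3.
log_4(64) = 3, so n^(log_b(a)) = n^3.
f(n) = Theta(n^3), so Case 2 applies.
T(n) = Theta(n^3 log n).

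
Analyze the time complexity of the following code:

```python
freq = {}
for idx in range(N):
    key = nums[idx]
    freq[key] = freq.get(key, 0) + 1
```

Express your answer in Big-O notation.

Time complexity: O(n).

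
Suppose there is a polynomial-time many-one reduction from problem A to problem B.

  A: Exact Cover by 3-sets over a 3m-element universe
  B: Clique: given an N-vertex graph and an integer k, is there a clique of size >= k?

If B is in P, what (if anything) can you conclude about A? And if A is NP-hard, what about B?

A poly-time reduction A <=_p B means any A-instance can be transformed to a B-instance in poly time.
If B is in P: compose the reduction with B's poly-time algorithm to solve A in poly time, so A is in P.
If A is NP-hard: every NP problem reduces to A, which reduces to B; composing reductions, every NP problem reduces to B, so B is NP-hard.
(Here in fact A is NP-complete and B is NP-complete.)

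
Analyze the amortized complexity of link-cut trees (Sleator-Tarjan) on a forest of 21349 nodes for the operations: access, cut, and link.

Link-cut trees represent the forest using splay trees over preferred paths. With potential Phi = sum over nodes of log(size of virtual subtree), each access on 21349 nodes is O(log 21349) = O(log n) amortized by the splay-tree access lemma. Cut and link are O(1) plus one access.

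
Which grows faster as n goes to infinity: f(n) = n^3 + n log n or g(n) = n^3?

f(n) = n^3 + n log n and g(n) = n^3 are Theta of each other: the lower-order n log n term is o(n^3); both are Theta(n^3).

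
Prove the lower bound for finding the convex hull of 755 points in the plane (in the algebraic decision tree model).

Reduction from sorting: given 755 numbers x_1,...,x_{755}, map x_i to the point (x_i, x_i^2) on the parabola y = x^2. All points are on the convex hull, and walking the hull gives them in sorted x-order. Since sorting requires Omega(n log n), so does planar convex hull.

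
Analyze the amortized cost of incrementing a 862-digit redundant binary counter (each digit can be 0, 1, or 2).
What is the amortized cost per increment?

A redundant counter on 862 digits allows digit values 0, 1, 2. Increment adds 1 to the least significant digit and carries any 2 to a 0 plus +1 on the next digit. With potential Phi = (number of 2-digits), each increment does O(1) actual work plus a chain of carries, each of which decreases Phi by 1. Amortized O(1).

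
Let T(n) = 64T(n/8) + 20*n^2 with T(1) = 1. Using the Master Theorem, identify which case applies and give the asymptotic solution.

a=64, b=8, f(n)=20*n^2.
log_8(64) = 2, so n^(log_b(a)) = n^2.
f(n) = Theta(n^2), so Case 2 applies.
T(n) = Theta(n^2 log n).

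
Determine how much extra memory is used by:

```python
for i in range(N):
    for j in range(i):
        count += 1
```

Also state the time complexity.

Space complexity: O(1).
Only a constant amount of auxiliary storage is used; nothing grows with n.
Time complexity: O(n^2).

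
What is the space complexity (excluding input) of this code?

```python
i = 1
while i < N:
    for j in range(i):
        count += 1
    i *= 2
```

Space complexity: O(1).
Only a constant amount of auxiliary storage is used; nothing grows with n.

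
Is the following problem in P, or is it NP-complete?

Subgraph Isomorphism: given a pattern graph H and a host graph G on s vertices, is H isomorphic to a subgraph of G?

This problem is NP-complete: generalizes Clique and Hamiltonian Path (pattern size is part of the input).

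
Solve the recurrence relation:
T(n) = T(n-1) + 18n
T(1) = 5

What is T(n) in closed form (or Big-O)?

Unrolling: T(n) = 5 + 18*(2 + 3 + ... + n) = 5 + 18*(n(n+1)/2 - 1) = O(n^2).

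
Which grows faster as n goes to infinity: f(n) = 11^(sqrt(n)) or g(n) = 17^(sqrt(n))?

g(n) = 17^(sqrt(n)) grows faster: ratio is (17/11)^(sqrt(n)) -> infinity since 17/11 > 1.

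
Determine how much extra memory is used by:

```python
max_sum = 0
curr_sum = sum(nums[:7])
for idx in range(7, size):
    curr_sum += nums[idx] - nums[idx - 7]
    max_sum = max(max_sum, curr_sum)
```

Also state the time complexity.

Space complexity: O(1).
Only a constant amount of auxiliary storage is used; nothing grows with n.
Time complexity: O(n).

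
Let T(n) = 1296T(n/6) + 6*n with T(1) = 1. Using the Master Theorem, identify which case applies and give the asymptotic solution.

a=1296, b=6, f(n)=6*n.
log_6(1296) = 4 > 1.
Since f(n) = O(n^1) is polynomially smaller than n^4, Case 1 applies.
T(n) = Theta(n^4).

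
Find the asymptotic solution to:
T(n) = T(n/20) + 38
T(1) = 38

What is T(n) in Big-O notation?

Each step divides n by 20 and adds 38. After log_20(n) steps, T(n) = O(log n).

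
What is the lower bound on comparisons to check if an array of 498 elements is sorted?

To verify 498 elements are sorted, we must compare each consecutive pair. Skipping any pair allows an adversary to swap them. Therefore 497 comparisons are necessary and sufficient.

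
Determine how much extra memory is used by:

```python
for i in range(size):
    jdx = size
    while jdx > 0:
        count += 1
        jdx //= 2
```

Space complexity: O(1).
Only a constant amount of auxiliary storage is used; nothing grows with n.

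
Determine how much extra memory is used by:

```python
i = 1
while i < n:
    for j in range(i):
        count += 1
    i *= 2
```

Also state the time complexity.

Space complexity: O(1).
Only a constant amount of auxiliary storage is used; nothing grows with n.
Time complexity: O(n).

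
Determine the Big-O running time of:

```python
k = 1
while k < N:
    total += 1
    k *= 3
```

Time complexity: O(log n).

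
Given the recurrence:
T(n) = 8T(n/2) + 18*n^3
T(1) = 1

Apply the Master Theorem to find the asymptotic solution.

a=8, b=2, f(n)=18*n^3. log_2(8) = 3. Case 2: T(n) = O(n^3 log n).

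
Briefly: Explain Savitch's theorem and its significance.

Savitch's theorem states that NSPACE(f(n)) is contained in DSPACE(f(n)^2) for f(n) >= log n. In particular, NPSPACE = PSPACE, meaning nondeterminism does not significantly help for space-bounded computation. This contrasts with time, where we do not know if P = NP.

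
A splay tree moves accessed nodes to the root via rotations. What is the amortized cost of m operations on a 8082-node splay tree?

Using a potential function Phi = sum of log(size of subtree) for each node, each splay operation has amortized cost O(log n) where n = 8082. Bad individual operations (O(n)) are offset by decreased potential.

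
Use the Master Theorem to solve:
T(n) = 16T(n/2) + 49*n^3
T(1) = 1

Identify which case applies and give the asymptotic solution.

a=16, b=2, f(n)=49*n^3.
log_2(16) = 4 > 3.
Since f(n) = O(n^3) is polynomially smaller than n^4, Case 1 applies.
T(n) = Theta(n^4).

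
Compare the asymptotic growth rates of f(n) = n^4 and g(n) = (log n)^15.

f(n) = n^4 grows faster: any positive polynomial dominates any polylog.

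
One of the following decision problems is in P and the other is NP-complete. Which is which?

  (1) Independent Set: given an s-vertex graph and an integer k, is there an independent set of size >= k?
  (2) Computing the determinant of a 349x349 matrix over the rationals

(1) is NP-complete: complement of Clique (with k part of the input).
(2) is P: Gaussian elimination runs in O(n^3).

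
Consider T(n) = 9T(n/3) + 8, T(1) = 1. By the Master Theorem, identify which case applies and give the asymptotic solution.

a=9, b=3, f(n)=8.
log_3(9) = 2 > 0.
Since f(n) = O(n^0) is polynomially smaller than n^2, Case 1 applies.
T(n) = Theta(n^2).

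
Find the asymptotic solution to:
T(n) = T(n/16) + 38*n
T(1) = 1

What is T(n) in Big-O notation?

Geometric series: 38*n*(1 + 1/16 + 1/16^2 + ...) = O(n). T(n) = O(n).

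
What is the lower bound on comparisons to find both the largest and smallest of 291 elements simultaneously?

Pair elements first (floor(291/2) comparisons), then find max among winners and min among losers. Total: ceil(3*291/2) - 2 = 435 comparisons.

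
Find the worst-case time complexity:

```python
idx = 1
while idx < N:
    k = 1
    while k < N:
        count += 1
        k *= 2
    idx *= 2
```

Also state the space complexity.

Time complexity: O(log^2 n).
Space complexity: O(1).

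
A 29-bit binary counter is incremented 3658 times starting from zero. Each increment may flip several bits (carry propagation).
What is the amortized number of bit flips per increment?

Bit i flips on every 2^i-th increment, so over 3658 increments bit i flips floor(3658/2^i) times. Summing over i: total flips < 2 * 3658. Amortized: < 2 = O(1) per increment.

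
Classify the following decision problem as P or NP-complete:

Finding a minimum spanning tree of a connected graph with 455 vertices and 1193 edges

This problem is in P: Kruskal's / Prim's algorithms run in polynomial time.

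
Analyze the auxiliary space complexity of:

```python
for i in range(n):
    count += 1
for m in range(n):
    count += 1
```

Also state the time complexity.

Space complexity: O(1).
Only a constant amount of auxiliary storage is used; nothing grows with n.
Time complexity: O(n).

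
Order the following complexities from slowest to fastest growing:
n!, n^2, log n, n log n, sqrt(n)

Ordered by growth rate: log n < sqrt(n) < n log n < n^2 < n!.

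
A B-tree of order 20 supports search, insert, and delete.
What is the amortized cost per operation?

B-tree of order 20 has height O(log_20 n). Each operation traverses the tree height. Splits during insert and merges during delete are O(1) each and occur at most once per level. Total cost per operation: O(log_20 n).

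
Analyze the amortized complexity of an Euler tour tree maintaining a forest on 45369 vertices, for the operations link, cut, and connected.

An Euler tour tree stores each tree's Euler tour as a balanced BST keyed by tour position. On 45369 vertices: link concatenates two tours via O(1) splits/joins of size <= 2*45369 (O(log n)); cut splits the tour at the two occurrences of the edge (O(log n)); connected compares BST roots (O(log n) to find the root). All O(log n) amortized.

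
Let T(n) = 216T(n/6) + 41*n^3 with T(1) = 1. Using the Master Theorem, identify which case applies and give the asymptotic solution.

a=216, b=6, f(n)=41*n^3.
log_6(216) = 3, so n^(log_b(a)) = n^3.
f(n) = Theta(n^3), so Case 2 applies.
T(n) = Theta(n^3 log n).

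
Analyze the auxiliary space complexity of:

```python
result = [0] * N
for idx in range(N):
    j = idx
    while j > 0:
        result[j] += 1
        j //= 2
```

Space complexity: O(n).
Auxiliary storage grows linearly with the input size n in the worst case.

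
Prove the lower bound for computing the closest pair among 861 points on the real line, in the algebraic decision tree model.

Reduction from element distinctness: given 861 reals, the closest-pair distance is 0 iff two are equal. Element distinctness has an Omega(n log n) lower bound in the algebraic decision tree model (Ben-Or). Therefore closest pair on a line also requires Omega(n log n). Sorting then a linear scan achieves this.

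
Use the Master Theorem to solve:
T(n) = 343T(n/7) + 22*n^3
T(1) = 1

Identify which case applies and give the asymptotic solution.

a=343, b=7, f(n)=22*n^3.
log_7(343) = 3, so n^(log_b(a)) = n^3.
f(n) = Theta(n^3), so Case 2 applies.
T(n) = Theta(n^3 log n).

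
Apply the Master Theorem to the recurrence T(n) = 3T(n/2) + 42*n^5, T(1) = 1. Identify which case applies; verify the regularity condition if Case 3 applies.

a=3, b=2, f(n)=42*n^5.
log_2(3) = 1.585 < 5.
f(n) = Omega(n^(1.585+epsilon)) for some epsilon > 0, so Case 3 is the candidate.
Regularity: a*f(n/b) = 3*42*(n/2)^5 = (3/32)*42*n^5 <= c*f(n) with c = 3/32 < 1. Satisfied.
Case 3: T(n) = Theta(n^5).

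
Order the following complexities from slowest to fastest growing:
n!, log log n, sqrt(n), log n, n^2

Ordered by growth rate: log log n < log n < sqrt(n) < n^2 < n!.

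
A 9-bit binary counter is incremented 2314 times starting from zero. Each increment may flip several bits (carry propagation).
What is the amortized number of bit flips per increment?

Bit i flips on every 2^i-th increment, so over 2314 increments bit i flips floor(2314/2^i) times. Summing over i: total flips < 2 * 2314. Amortized: < 2 = O(1) per increment.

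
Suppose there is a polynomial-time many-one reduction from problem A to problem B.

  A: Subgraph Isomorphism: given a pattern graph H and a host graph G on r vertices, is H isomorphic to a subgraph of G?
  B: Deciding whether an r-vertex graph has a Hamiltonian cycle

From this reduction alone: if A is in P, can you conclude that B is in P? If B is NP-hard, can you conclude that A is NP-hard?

A poly-time reduction A <=_p B transfers tractability DOWN (B easy => A easy) and hardness UP (A hard => B hard), not the reverse.
From A in P, the reduction alone does NOT give B in P: any problem in P trivially reduces to SAT, yet SAT is not known to be in P.
From B NP-hard, the reduction alone does NOT give A NP-hard: again, easy problems reduce to hard ones.
(Here in fact A is NP-complete and B is NP-complete.)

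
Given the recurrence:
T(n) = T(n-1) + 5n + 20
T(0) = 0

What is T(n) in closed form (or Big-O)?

Dominant term in sum is 5*sum(i, i=1..n) = 5*n*(n+1)/2 = O(n^2).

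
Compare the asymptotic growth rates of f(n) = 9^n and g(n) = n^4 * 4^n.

f(n) = 9^n grows faster: 9^n / (n^4 4^n) = (9/4)^n / n^4 -> infinity since 9/4 > 1.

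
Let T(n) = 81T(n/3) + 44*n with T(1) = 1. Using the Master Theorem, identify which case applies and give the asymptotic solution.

a=81, b=3, f(n)=44*n.
log_3(81) = 4 > 1.
Since f(n) = O(n^1) is polynomially smaller than n^4, Case 1 applies.
T(n) = Theta(n^4).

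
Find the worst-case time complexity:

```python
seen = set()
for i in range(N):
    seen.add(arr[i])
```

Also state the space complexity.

Time complexity: O(n).
Space complexity: O(n).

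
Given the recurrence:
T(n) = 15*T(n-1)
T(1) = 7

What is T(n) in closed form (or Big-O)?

Each step multiplies by 15. T(n) = T(1)*15^(n-1) = 7*15^(n-1).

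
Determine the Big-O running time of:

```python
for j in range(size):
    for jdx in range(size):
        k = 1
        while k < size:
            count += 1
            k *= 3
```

Time complexity: O(n^2 log n).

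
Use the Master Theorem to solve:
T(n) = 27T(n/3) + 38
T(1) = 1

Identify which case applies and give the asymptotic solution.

a=27, b=3, f(n)=38.
log_3(27) = 3 > 0.
Since f(n) = O(n^0) is polynomially smaller than n^3, Case 1 applies.
T(n) = Theta(n^3).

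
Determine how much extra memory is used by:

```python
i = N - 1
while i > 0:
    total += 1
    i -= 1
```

Space complexity: O(1).
Only a constant amount of auxiliary storage is used; nothing grows with n.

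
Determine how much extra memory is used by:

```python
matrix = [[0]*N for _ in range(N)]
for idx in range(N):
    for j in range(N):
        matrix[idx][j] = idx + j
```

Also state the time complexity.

Space complexity: O(n^2).
A 2D structure of size n x n is allocated.
Time complexity: O(n^2).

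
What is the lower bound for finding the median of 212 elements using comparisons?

To find the median of 212 elements, every element must be compared at least once, so the lower bound is Omega(n). The BFPRT algorithm achieves O(n), making this tight.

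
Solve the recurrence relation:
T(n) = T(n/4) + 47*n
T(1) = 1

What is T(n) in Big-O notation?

Geometric series: 47*n*(1 + 1/4 + 1/4^2 + ...) = O(n). T(n) = O(n).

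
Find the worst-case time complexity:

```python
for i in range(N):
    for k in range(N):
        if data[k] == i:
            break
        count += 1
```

Time complexity: O(n^2).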